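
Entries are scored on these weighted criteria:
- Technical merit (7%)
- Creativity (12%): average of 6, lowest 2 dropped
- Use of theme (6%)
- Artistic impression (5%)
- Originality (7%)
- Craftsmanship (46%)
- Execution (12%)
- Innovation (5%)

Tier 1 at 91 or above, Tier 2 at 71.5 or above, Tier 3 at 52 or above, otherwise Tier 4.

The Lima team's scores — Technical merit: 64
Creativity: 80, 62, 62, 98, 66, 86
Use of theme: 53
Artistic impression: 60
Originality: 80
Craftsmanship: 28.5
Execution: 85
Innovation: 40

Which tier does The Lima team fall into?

Tier 4

Creativity: drop 62, 62 → average of remaining 4 = 330/4 = 82.5
Weighted total:
  Technical merit 64 × 0.07 = 4.48
  Creativity 82.5 × 0.12 = 9.9
  Use of theme 53 × 0.06 = 3.18
  Artistic impression 60 × 0.05 = 3
  Originality 80 × 0.07 = 5.6
  Craftsmanship 28.5 × 0.46 = 13.11
  Execution 85 × 0.12 = 10.2
  Innovation 40 × 0.05 = 2
Sum = 51.47
51.47 < 52 → Tier 4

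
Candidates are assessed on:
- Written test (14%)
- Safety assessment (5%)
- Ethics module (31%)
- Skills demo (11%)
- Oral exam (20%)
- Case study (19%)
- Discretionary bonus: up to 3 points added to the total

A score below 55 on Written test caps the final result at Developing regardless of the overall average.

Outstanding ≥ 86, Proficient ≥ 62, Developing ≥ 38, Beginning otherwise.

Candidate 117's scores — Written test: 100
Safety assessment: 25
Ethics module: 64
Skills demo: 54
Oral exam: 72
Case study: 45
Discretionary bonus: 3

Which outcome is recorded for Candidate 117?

Proficient

Written test score 100 ≥ 55: minimum met.
Weighted total:
  Written test 100 × 0.14 = 14
  Safety assessment 25 × 0.05 = 1.25
  Ethics module 64 × 0.31 = 19.84
  Skills demo 54 × 0.11 = 5.94
  Oral exam 72 × 0.2 = 14.4
  Case study 45 × 0.19 = 8.55
Sum = 63.98
Discretionary bonus: 63.98 + 3 = 66.98
66.98 is ≥ 62 and < 86 → Proficient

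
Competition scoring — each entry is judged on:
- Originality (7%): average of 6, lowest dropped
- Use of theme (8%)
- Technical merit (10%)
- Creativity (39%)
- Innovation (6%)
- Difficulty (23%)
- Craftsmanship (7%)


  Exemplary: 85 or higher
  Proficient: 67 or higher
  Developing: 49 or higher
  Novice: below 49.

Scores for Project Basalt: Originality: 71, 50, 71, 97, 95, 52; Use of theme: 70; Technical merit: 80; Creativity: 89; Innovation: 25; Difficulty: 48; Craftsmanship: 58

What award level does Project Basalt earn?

Originality: drop 50 → average of remaining 5 = 386/5 = 77.2
Weighted total:
  Originality 77.2 × 0.07 = 5.404
  Use of theme 70 × 0.08 = 5.6
  Technical merit 80 × 0.1 = 8
  Creativity 89 × 0.39 = 34.71
  Innovation 25 × 0.06 = 1.5
  Difficulty 48 × 0.23 = 11.04
  Craftsmanship 58 × 0.07 = 4.06
Sum = 70.314
70.314 is ≥ 67 and < 85 → Proficient

Proficient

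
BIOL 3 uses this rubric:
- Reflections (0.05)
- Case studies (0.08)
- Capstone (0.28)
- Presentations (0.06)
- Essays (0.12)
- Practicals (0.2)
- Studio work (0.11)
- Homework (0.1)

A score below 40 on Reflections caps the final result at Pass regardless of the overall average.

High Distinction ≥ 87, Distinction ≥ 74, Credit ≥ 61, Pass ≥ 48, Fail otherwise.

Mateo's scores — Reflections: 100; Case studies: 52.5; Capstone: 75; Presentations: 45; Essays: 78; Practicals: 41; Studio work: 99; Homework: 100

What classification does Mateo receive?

Credit

Reflections score 100 ≥ 40: minimum met.
Weighted total:
  Reflections 100 × 0.05 = 5
  Case studies 52.5 × 0.08 = 4.2
  Capstone 75 × 0.28 = 21
  Presentations 45 × 0.06 = 2.7
  Essays 78 × 0.12 = 9.36
  Practicals 41 × 0.2 = 8.2
  Studio work 99 × 0.11 = 10.89
  Homework 100 × 0.1 = 10
Sum = 71.35
71.35 is ≥ 61 and < 74 → Credit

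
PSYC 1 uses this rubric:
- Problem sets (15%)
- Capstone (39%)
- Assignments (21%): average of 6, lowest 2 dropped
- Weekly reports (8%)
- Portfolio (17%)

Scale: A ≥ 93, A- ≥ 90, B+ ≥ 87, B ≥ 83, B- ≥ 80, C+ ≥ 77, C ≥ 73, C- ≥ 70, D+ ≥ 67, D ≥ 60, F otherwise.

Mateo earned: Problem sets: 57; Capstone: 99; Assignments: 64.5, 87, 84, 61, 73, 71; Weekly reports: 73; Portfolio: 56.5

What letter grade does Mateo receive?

Assignments: drop 61, 64.5 → average of remaining 4 = 315/4 = 78.75
Weighted total:
  Problem sets 57 × 0.15 = 8.55
  Capstone 99 × 0.39 = 38.61
  Assignments 78.75 × 0.21 = 16.5375
  Weekly reports 73 × 0.08 = 5.84
  Portfolio 56.5 × 0.17 = 9.605
Sum = 79.1425
79.1425 is ≥ 77 and < 80 → C+

C+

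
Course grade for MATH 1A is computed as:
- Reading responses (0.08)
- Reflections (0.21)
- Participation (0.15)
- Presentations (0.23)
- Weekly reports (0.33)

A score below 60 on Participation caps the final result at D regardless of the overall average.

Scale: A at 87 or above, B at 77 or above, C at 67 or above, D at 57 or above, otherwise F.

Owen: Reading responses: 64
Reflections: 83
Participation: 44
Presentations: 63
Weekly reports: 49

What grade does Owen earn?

Participation score 44 < 60: minimum not met.
Weighted total:
  Reading responses 64 × 0.08 = 5.12
  Reflections 83 × 0.21 = 17.43
  Participation 44 × 0.15 = 6.6
  Presentations 63 × 0.23 = 14.49
  Weekly reports 49 × 0.33 = 16.17
Sum = 59.81
59.81 would be D; cap at D applies → D.

D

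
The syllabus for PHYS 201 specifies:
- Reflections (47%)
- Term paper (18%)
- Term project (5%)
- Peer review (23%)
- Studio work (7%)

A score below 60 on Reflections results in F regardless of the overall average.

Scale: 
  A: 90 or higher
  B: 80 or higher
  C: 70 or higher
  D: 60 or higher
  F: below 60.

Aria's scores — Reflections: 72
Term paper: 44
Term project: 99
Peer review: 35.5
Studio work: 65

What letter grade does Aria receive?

Reflections score 72 ≥ 60: minimum met.
Weighted total:
  Reflections 72 × 0.47 = 33.84
  Term paper 44 × 0.18 = 7.92
  Term project 99 × 0.05 = 4.95
  Peer review 35.5 × 0.23 = 8.165
  Studio work 65 × 0.07 = 4.55
Sum = 59.425
59.425 < 60 → F

F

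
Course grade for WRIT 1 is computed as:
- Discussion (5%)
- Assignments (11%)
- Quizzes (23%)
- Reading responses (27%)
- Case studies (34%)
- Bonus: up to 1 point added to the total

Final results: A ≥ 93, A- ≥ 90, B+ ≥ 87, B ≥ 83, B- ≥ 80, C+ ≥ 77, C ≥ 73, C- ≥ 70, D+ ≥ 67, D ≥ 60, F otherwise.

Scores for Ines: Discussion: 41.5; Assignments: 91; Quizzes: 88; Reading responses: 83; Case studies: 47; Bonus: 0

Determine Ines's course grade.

Weighted total:
  Discussion 41.5 × 0.05 = 2.075
  Assignments 91 × 0.11 = 10.01
  Quizzes 88 × 0.23 = 20.24
  Reading responses 83 × 0.27 = 22.41
  Case studies 47 × 0.34 = 15.98
Sum = 70.715
Bonus: 70.715 + 0 = 70.715
70.715 is ≥ 70 and < 73 → C-

C-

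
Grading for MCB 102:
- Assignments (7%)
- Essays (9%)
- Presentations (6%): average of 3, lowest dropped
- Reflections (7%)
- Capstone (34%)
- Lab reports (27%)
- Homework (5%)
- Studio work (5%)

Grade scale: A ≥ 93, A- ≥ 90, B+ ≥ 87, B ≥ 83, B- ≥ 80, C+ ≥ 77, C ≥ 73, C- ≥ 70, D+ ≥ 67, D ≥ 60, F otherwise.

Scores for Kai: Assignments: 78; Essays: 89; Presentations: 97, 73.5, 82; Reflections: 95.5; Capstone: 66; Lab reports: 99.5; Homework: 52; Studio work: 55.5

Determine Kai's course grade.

Presentations: drop 73.5 → average of remaining 2 = 179/2 = 89.5
Weighted total:
  Assignments 78 × 0.07 = 5.46
  Essays 89 × 0.09 = 8.01
  Presentations 89.5 × 0.06 = 5.37
  Reflections 95.5 × 0.07 = 6.685
  Capstone 66 × 0.34 = 22.44
  Lab reports 99.5 × 0.27 = 26.865
  Homework 52 × 0.05 = 2.6
  Studio work 55.5 × 0.05 = 2.775
Sum = 80.205
80.205 is ≥ 80 and < 83 → B-

B-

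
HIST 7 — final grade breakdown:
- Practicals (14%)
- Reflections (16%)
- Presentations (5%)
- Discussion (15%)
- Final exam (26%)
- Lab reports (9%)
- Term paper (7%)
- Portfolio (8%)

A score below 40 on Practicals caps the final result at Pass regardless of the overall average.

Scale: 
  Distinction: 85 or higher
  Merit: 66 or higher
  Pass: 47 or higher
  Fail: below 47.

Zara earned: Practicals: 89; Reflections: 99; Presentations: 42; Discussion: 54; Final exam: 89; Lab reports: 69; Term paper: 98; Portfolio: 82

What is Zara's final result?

Merit

Practicals score 89 ≥ 40: minimum met.
Weighted total:
  Practicals 89 × 0.14 = 12.46
  Reflections 99 × 0.16 = 15.84
  Presentations 42 × 0.05 = 2.1
  Discussion 54 × 0.15 = 8.1
  Final exam 89 × 0.26 = 23.14
  Lab reports 69 × 0.09 = 6.21
  Term paper 98 × 0.07 = 6.86
  Portfolio 82 × 0.08 = 6.56
Sum = 81.27
81.27 is ≥ 66 and < 85 → Merit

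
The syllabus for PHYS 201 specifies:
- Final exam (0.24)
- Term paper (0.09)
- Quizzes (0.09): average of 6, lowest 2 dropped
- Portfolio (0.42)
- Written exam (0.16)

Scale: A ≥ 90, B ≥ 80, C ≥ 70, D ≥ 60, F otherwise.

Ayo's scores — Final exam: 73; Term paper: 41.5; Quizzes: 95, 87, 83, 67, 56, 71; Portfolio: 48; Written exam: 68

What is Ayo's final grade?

F

Quizzes: drop 56, 67 → average of remaining 4 = 336/4 = 84
Weighted total:
  Final exam 73 × 0.24 = 17.52
  Term paper 41.5 × 0.09 = 3.735
  Quizzes 84 × 0.09 = 7.56
  Portfolio 48 × 0.42 = 20.16
  Written exam 68 × 0.16 = 10.88
Sum = 59.855
59.855 < 60 → F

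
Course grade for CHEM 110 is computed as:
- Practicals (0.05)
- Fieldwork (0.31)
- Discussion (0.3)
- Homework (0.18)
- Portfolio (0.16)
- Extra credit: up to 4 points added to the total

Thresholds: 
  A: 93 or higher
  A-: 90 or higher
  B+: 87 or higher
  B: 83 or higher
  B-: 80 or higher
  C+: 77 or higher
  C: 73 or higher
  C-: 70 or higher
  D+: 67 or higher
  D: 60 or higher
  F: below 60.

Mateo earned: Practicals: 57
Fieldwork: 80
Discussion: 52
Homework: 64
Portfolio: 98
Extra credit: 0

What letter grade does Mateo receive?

C-

Weighted total:
  Practicals 57 × 0.05 = 2.85
  Fieldwork 80 × 0.31 = 24.8
  Discussion 52 × 0.3 = 15.6
  Homework 64 × 0.18 = 11.52
  Portfolio 98 × 0.16 = 15.68
Sum = 70.45
Extra credit: 70.45 + 0 = 70.45
70.45 is ≥ 70 and < 73 → C-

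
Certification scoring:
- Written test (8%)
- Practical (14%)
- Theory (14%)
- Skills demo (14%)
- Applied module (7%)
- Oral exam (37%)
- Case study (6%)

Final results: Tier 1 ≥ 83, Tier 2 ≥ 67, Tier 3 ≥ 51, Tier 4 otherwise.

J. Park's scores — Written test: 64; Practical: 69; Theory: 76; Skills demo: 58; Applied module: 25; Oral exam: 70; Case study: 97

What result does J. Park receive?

Weighted total:
  Written test 64 × 0.08 = 5.12
  Practical 69 × 0.14 = 9.66
  Theory 76 × 0.14 = 10.64
  Skills demo 58 × 0.14 = 8.12
  Applied module 25 × 0.07 = 1.75
  Oral exam 70 × 0.37 = 25.9
  Case study 97 × 0.06 = 5.82
Sum = 67.01
67.01 is ≥ 67 and < 83 → Tier 2

Tier 2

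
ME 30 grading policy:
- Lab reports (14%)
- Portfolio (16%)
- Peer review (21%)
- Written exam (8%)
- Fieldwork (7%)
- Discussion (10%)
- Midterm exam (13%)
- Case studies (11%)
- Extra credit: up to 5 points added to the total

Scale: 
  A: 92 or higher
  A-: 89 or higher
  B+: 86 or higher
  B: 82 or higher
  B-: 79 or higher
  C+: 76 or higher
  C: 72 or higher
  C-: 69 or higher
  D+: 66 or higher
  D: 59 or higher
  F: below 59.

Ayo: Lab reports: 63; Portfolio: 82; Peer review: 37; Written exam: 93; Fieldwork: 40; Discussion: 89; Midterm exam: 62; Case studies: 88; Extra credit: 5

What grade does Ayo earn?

C-

Weighted total:
  Lab reports 63 × 0.14 = 8.82
  Portfolio 82 × 0.16 = 13.12
  Peer review 37 × 0.21 = 7.77
  Written exam 93 × 0.08 = 7.44
  Fieldwork 40 × 0.07 = 2.8
  Discussion 89 × 0.1 = 8.9
  Midterm exam 62 × 0.13 = 8.06
  Case studies 88 × 0.11 = 9.68
Sum = 66.59
Extra credit: 66.59 + 5 = 71.59
71.59 is ≥ 69 and < 72 → C-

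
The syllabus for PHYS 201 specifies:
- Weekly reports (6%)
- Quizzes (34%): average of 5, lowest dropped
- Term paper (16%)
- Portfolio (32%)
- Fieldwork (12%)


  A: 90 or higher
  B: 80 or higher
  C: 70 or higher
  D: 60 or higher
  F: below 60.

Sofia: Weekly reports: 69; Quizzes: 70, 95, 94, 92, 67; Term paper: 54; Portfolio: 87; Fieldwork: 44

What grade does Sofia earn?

C

Quizzes: drop 67 → average of remaining 4 = 351/4 = 87.75
Weighted total:
  Weekly reports 69 × 0.06 = 4.14
  Quizzes 87.75 × 0.34 = 29.835
  Term paper 54 × 0.16 = 8.64
  Portfolio 87 × 0.32 = 27.84
  Fieldwork 44 × 0.12 = 5.28
Sum = 75.735
75.735 is ≥ 70 and < 80 → C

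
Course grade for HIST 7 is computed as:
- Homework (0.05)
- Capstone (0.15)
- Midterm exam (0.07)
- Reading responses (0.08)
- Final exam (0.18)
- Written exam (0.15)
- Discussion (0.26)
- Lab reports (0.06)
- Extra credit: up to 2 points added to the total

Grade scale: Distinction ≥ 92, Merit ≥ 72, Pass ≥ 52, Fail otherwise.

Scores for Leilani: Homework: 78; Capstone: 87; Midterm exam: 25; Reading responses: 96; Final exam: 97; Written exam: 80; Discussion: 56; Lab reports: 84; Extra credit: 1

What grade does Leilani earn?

Merit

Weighted total:
  Homework 78 × 0.05 = 3.9
  Capstone 87 × 0.15 = 13.05
  Midterm exam 25 × 0.07 = 1.75
  Reading responses 96 × 0.08 = 7.68
  Final exam 97 × 0.18 = 17.46
  Written exam 80 × 0.15 = 12
  Discussion 56 × 0.26 = 14.56
  Lab reports 84 × 0.06 = 5.04
Sum = 75.44
Extra credit: 75.44 + 1 = 76.44
76.44 is ≥ 72 and < 92 → Merit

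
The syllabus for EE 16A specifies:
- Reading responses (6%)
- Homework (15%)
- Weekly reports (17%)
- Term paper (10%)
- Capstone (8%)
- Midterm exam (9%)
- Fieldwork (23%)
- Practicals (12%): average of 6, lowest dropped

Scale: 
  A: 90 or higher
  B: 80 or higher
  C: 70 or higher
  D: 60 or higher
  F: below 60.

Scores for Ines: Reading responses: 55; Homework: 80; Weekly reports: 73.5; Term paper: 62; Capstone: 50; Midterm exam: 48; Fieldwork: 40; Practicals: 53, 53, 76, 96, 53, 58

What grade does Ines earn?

Practicals: drop 53 → average of remaining 5 = 336/5 = 67.2
Weighted total:
  Reading responses 55 × 0.06 = 3.3
  Homework 80 × 0.15 = 12
  Weekly reports 73.5 × 0.17 = 12.495
  Term paper 62 × 0.1 = 6.2
  Capstone 50 × 0.08 = 4
  Midterm exam 48 × 0.09 = 4.32
  Fieldwork 40 × 0.23 = 9.2
  Practicals 67.2 × 0.12 = 8.064
Sum = 59.579
59.579 < 60 → F

F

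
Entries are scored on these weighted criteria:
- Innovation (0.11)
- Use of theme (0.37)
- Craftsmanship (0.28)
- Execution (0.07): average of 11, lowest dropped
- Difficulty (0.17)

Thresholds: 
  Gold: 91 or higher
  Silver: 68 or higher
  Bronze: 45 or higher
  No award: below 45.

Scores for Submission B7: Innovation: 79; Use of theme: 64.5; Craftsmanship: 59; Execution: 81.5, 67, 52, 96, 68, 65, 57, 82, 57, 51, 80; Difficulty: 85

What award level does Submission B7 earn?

Silver

Execution: drop 51 → average of remaining 10 = 705.5/10 = 70.55
Weighted total:
  Innovation 79 × 0.11 = 8.69
  Use of theme 64.5 × 0.37 = 23.865
  Craftsmanship 59 × 0.28 = 16.52
  Execution 70.55 × 0.07 = 4.9385
  Difficulty 85 × 0.17 = 14.45
Sum = 68.4635
68.4635 is ≥ 68 and < 91 → Silver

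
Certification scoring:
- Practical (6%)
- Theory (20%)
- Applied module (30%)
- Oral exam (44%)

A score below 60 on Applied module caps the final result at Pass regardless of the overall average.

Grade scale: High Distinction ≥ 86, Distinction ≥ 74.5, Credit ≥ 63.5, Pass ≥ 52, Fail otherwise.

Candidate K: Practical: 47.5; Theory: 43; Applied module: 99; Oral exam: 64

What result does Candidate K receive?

Applied module score 99 ≥ 60: minimum met.
Weighted total:
  Practical 47.5 × 0.06 = 2.85
  Theory 43 × 0.2 = 8.6
  Applied module 99 × 0.3 = 29.7
  Oral exam 64 × 0.44 = 28.16
Sum = 69.31
69.31 is ≥ 63.5 and < 74.5 → Credit

Credit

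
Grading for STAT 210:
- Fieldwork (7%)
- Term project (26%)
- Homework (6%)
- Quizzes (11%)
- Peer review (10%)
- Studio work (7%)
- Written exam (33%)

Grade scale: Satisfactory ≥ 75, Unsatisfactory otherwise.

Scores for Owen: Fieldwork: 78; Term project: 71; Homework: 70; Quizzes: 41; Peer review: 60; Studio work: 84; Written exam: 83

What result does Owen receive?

Unsatisfactory

Weighted total:
  Fieldwork 78 × 0.07 = 5.46
  Term project 71 × 0.26 = 18.46
  Homework 70 × 0.06 = 4.2
  Quizzes 41 × 0.11 = 4.51
  Peer review 60 × 0.1 = 6
  Studio work 84 × 0.07 = 5.88
  Written exam 83 × 0.33 = 27.39
Sum = 71.9
71.9 < 75 → Unsatisfactory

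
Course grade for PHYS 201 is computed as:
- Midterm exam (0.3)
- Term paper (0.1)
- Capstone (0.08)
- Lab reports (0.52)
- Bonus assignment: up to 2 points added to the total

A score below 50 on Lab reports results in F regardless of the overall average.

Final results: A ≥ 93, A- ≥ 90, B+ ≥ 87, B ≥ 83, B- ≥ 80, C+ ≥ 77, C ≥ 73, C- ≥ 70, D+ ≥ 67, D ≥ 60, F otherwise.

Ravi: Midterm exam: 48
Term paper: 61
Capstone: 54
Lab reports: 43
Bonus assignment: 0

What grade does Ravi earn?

F

Lab reports score 43 < 50: minimum not met.
Weighted total:
  Midterm exam 48 × 0.3 = 14.4
  Term paper 61 × 0.1 = 6.1
  Capstone 54 × 0.08 = 4.32
  Lab reports 43 × 0.52 = 22.36
Sum = 47.18
Bonus assignment: 47.18 + 0 = 47.18
Because the Lab reports minimum was not met, the result is F.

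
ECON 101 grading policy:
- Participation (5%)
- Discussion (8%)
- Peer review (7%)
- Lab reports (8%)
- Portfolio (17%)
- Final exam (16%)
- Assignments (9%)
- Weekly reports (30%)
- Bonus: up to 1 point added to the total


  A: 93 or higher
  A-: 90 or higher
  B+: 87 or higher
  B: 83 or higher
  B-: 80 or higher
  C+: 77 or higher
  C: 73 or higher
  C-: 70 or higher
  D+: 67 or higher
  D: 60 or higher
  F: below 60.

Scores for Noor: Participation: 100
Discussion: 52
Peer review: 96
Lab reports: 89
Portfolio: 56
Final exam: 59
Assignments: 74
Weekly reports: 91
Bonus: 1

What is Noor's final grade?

Weighted total:
  Participation 100 × 0.05 = 5
  Discussion 52 × 0.08 = 4.16
  Peer review 96 × 0.07 = 6.72
  Lab reports 89 × 0.08 = 7.12
  Portfolio 56 × 0.17 = 9.52
  Final exam 59 × 0.16 = 9.44
  Assignments 74 × 0.09 = 6.66
  Weekly reports 91 × 0.3 = 27.3
Sum = 75.92
Bonus: 75.92 + 1 = 76.92
76.92 is ≥ 73 and < 77 → C

C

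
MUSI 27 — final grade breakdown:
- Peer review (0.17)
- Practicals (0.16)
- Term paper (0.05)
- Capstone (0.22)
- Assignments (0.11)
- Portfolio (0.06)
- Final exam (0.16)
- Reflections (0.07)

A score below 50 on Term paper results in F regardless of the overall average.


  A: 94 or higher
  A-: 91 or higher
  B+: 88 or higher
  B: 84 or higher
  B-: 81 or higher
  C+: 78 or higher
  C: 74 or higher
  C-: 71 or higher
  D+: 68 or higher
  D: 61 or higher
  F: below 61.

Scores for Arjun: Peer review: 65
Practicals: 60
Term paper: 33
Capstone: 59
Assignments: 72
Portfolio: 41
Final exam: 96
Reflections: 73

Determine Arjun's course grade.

F

Term paper score 33 < 50: minimum not met.
Weighted total:
  Peer review 65 × 0.17 = 11.05
  Practicals 60 × 0.16 = 9.6
  Term paper 33 × 0.05 = 1.65
  Capstone 59 × 0.22 = 12.98
  Assignments 72 × 0.11 = 7.92
  Portfolio 41 × 0.06 = 2.46
  Final exam 96 × 0.16 = 15.36
  Reflections 73 × 0.07 = 5.11
Sum = 66.13
Because the Term paper minimum was not met, the result is F.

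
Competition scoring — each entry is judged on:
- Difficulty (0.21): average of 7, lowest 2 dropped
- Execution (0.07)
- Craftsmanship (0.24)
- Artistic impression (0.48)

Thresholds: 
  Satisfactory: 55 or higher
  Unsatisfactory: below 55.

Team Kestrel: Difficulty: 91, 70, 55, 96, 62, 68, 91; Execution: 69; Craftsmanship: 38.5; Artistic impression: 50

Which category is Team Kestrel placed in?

Satisfactory

Difficulty: drop 55, 62 → average of remaining 5 = 416/5 = 83.2
Weighted total:
  Difficulty 83.2 × 0.21 = 17.472
  Execution 69 × 0.07 = 4.83
  Craftsmanship 38.5 × 0.24 = 9.24
  Artistic impression 50 × 0.48 = 24
Sum = 55.542
55.542 ≥ 55 → Satisfactory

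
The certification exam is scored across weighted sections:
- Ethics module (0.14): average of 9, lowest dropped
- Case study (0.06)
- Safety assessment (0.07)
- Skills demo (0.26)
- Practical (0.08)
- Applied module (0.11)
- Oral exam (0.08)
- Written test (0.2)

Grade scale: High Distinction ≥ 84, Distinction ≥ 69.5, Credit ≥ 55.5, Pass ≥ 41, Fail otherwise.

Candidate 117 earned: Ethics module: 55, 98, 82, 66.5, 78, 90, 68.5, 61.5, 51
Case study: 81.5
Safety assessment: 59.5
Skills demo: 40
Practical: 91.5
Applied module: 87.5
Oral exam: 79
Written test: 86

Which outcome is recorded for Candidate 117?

Distinction

Ethics module: drop 51 → average of remaining 8 = 599.5/8 = 74.9375
Weighted total:
  Ethics module 74.9375 × 0.14 = 10.49125
  Case study 81.5 × 0.06 = 4.89
  Safety assessment 59.5 × 0.07 = 4.165
  Skills demo 40 × 0.26 = 10.4
  Practical 91.5 × 0.08 = 7.32
  Applied module 87.5 × 0.11 = 9.625
  Oral exam 79 × 0.08 = 6.32
  Written test 86 × 0.2 = 17.2
Sum = 70.41125
70.41125 is ≥ 69.5 and < 84 → Distinction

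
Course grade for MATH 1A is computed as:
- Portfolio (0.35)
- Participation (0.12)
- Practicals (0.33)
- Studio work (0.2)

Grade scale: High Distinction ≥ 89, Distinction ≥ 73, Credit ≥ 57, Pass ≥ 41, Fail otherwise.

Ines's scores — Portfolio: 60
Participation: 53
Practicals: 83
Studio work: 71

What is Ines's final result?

Credit

Weighted total:
  Portfolio 60 × 0.35 = 21
  Participation 53 × 0.12 = 6.36
  Practicals 83 × 0.33 = 27.39
  Studio work 71 × 0.2 = 14.2
Sum = 68.95
68.95 is ≥ 57 and < 73 → Credit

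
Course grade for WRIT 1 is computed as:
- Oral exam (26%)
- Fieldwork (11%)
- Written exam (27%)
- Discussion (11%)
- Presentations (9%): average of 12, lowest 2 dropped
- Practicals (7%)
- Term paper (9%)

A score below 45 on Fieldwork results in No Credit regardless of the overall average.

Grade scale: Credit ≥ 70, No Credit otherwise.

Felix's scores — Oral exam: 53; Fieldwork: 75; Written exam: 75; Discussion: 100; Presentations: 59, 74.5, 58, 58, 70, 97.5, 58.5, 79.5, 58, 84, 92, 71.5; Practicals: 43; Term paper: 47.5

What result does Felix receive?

Presentations: drop 58, 58 → average of remaining 10 = 744.5/10 = 74.45
Fieldwork score 75 ≥ 45: minimum met.
Weighted total:
  Oral exam 53 × 0.26 = 13.78
  Fieldwork 75 × 0.11 = 8.25
  Written exam 75 × 0.27 = 20.25
  Discussion 100 × 0.11 = 11
  Presentations 74.45 × 0.09 = 6.7005
  Practicals 43 × 0.07 = 3.01
  Term paper 47.5 × 0.09 = 4.275
Sum = 67.2655
67.2655 < 70 → No Credit

No Credit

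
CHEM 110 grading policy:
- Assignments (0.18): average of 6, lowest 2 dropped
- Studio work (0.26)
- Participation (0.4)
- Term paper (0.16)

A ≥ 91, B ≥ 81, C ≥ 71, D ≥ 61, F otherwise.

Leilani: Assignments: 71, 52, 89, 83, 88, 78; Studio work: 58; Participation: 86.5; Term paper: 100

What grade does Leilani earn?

Assignments: drop 52, 71 → average of remaining 4 = 338/4 = 84.5
Weighted total:
  Assignments 84.5 × 0.18 = 15.21
  Studio work 58 × 0.26 = 15.08
  Participation 86.5 × 0.4 = 34.6
  Term paper 100 × 0.16 = 16
Sum = 80.89
80.89 is ≥ 71 and < 81 → C

C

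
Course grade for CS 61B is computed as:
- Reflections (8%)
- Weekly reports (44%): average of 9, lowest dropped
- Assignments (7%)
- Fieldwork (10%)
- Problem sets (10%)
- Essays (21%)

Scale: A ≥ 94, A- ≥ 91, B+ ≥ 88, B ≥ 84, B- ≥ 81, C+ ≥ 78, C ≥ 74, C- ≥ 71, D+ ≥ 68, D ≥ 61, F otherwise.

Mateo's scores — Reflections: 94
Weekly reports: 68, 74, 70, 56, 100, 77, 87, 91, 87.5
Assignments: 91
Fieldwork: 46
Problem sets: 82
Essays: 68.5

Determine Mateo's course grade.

C

Weekly reports: drop 56 → average of remaining 8 = 654.5/8 = 81.8125
Weighted total:
  Reflections 94 × 0.08 = 7.52
  Weekly reports 81.8125 × 0.44 = 35.9975
  Assignments 91 × 0.07 = 6.37
  Fieldwork 46 × 0.1 = 4.6
  Problem sets 82 × 0.1 = 8.2
  Essays 68.5 × 0.21 = 14.385
Sum = 77.0725
77.0725 is ≥ 74 and < 78 → C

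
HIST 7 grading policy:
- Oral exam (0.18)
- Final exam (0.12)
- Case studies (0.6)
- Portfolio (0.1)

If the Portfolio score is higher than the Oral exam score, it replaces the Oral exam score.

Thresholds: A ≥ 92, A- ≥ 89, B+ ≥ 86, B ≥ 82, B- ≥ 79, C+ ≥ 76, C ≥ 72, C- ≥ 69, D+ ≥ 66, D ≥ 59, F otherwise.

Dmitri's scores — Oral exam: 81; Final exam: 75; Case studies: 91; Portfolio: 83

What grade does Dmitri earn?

B+

Portfolio (83) > Oral exam (81), so Oral exam counts as 83.
Weighted total:
  Oral exam 83 × 0.18 = 14.94
  Final exam 75 × 0.12 = 9
  Case studies 91 × 0.6 = 54.6
  Portfolio 83 × 0.1 = 8.3
Sum = 86.84
86.84 is ≥ 86 and < 89 → B+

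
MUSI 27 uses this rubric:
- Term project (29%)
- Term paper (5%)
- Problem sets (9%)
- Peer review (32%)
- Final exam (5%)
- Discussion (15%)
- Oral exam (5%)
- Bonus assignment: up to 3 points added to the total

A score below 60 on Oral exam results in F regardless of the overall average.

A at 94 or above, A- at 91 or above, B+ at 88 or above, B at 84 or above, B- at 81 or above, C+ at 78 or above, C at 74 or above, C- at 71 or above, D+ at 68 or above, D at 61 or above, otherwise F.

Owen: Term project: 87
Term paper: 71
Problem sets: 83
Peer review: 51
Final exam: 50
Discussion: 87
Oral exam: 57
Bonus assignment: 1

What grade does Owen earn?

Oral exam score 57 < 60: minimum not met.
Weighted total:
  Term project 87 × 0.29 = 25.23
  Term paper 71 × 0.05 = 3.55
  Problem sets 83 × 0.09 = 7.47
  Peer review 51 × 0.32 = 16.32
  Final exam 50 × 0.05 = 2.5
  Discussion 87 × 0.15 = 13.05
  Oral exam 57 × 0.05 = 2.85
Sum = 70.97
Bonus assignment: 70.97 + 1 = 71.97
Because the Oral exam minimum was not met, the result is F.

F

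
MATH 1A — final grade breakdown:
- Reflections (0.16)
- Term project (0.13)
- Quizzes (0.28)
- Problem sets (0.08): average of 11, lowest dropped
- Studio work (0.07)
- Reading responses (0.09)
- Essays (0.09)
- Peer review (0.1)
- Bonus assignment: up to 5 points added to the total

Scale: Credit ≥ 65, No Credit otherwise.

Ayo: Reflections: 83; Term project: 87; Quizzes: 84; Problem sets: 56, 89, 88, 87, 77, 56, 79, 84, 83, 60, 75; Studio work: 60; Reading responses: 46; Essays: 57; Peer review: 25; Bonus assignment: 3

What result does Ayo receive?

Problem sets: drop 56 → average of remaining 10 = 778/10 = 77.8
Weighted total:
  Reflections 83 × 0.16 = 13.28
  Term project 87 × 0.13 = 11.31
  Quizzes 84 × 0.28 = 23.52
  Problem sets 77.8 × 0.08 = 6.224
  Studio work 60 × 0.07 = 4.2
  Reading responses 46 × 0.09 = 4.14
  Essays 57 × 0.09 = 5.13
  Peer review 25 × 0.1 = 2.5
Sum = 70.304
Bonus assignment: 70.304 + 3 = 73.304
73.304 ≥ 65 → Credit

Credit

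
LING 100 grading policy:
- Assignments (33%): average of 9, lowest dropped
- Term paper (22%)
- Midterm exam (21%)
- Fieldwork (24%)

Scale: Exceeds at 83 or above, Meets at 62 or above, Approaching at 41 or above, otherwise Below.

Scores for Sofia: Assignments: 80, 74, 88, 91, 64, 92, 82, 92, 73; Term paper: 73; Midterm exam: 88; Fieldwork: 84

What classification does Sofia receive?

Meets

Assignments: drop 64 → average of remaining 8 = 672/8 = 84
Weighted total:
  Assignments 84 × 0.33 = 27.72
  Term paper 73 × 0.22 = 16.06
  Midterm exam 88 × 0.21 = 18.48
  Fieldwork 84 × 0.24 = 20.16
Sum = 82.42
82.42 is ≥ 62 and < 83 → Meets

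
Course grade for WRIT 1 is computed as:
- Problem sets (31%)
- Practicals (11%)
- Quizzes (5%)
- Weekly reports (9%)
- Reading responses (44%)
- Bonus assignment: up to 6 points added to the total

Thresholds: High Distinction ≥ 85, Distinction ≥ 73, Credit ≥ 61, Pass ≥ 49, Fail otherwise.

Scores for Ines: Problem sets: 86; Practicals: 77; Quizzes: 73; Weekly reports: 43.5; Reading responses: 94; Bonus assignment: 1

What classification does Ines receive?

Weighted total:
  Problem sets 86 × 0.31 = 26.66
  Practicals 77 × 0.11 = 8.47
  Quizzes 73 × 0.05 = 3.65
  Weekly reports 43.5 × 0.09 = 3.915
  Reading responses 94 × 0.44 = 41.36
Sum = 84.055
Bonus assignment: 84.055 + 1 = 85.055
85.055 ≥ 85 → High Distinction

High Distinction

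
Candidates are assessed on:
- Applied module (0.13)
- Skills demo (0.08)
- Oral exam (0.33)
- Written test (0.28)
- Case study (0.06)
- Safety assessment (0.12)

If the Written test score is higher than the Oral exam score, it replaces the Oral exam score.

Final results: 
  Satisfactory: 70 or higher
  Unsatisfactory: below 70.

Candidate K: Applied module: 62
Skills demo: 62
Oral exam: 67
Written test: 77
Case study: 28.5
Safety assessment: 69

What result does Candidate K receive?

Unsatisfactory

Written test (77) > Oral exam (67), so Oral exam counts as 77.
Weighted total:
  Applied module 62 × 0.13 = 8.06
  Skills demo 62 × 0.08 = 4.96
  Oral exam 77 × 0.33 = 25.41
  Written test 77 × 0.28 = 21.56
  Case study 28.5 × 0.06 = 1.71
  Safety assessment 69 × 0.12 = 8.28
Sum = 69.98
69.98 < 70 → Unsatisfactory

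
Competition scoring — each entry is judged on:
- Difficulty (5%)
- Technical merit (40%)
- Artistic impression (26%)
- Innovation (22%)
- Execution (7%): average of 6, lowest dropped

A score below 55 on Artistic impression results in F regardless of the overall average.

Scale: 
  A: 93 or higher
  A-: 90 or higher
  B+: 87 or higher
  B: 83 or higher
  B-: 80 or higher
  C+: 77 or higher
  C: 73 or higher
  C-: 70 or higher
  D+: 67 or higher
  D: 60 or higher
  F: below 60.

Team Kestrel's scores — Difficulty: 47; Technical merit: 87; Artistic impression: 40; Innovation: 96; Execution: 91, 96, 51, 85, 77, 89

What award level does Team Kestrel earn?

Execution: drop 51 → average of remaining 5 = 438/5 = 87.6
Artistic impression score 40 < 55: minimum not met.
Weighted total:
  Difficulty 47 × 0.05 = 2.35
  Technical merit 87 × 0.4 = 34.8
  Artistic impression 40 × 0.26 = 10.4
  Innovation 96 × 0.22 = 21.12
  Execution 87.6 × 0.07 = 6.132
Sum = 74.802
Because the Artistic impression minimum was not met, the result is F.

F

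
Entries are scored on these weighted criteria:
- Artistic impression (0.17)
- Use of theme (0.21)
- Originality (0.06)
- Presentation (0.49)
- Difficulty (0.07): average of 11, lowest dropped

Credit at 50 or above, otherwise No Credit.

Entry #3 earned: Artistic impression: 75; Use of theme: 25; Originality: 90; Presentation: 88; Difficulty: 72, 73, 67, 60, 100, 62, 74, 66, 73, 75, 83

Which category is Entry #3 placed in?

Credit

Difficulty: drop 60 → average of remaining 10 = 745/10 = 74.5
Weighted total:
  Artistic impression 75 × 0.17 = 12.75
  Use of theme 25 × 0.21 = 5.25
  Originality 90 × 0.06 = 5.4
  Presentation 88 × 0.49 = 43.12
  Difficulty 74.5 × 0.07 = 5.215
Sum = 71.735
71.735 ≥ 50 → Credit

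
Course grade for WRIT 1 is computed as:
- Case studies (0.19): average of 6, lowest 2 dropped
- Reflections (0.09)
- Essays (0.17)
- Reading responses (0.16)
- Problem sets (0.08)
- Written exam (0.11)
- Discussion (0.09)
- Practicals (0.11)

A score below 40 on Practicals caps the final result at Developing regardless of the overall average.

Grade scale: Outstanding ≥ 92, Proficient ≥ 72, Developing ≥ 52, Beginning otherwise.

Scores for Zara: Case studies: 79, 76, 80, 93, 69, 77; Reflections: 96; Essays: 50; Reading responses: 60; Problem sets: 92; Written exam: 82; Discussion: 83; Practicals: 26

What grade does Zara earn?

Case studies: drop 69, 76 → average of remaining 4 = 329/4 = 82.25
Practicals score 26 < 40: minimum not met.
Weighted total:
  Case studies 82.25 × 0.19 = 15.6275
  Reflections 96 × 0.09 = 8.64
  Essays 50 × 0.17 = 8.5
  Reading responses 60 × 0.16 = 9.6
  Problem sets 92 × 0.08 = 7.36
  Written exam 82 × 0.11 = 9.02
  Discussion 83 × 0.09 = 7.47
  Practicals 26 × 0.11 = 2.86
Sum = 69.0775
69.0775 would be Developing; cap at Developing applies → Developing.

Developing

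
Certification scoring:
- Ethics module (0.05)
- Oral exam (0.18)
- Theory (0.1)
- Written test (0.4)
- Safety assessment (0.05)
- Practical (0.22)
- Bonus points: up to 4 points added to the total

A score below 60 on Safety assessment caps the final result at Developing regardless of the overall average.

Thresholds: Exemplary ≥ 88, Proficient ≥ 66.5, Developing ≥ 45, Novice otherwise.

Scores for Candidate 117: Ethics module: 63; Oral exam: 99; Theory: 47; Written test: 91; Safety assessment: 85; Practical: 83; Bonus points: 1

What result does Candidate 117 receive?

Proficient

Safety assessment score 85 ≥ 60: minimum met.
Weighted total:
  Ethics module 63 × 0.05 = 3.15
  Oral exam 99 × 0.18 = 17.82
  Theory 47 × 0.1 = 4.7
  Written test 91 × 0.4 = 36.4
  Safety assessment 85 × 0.05 = 4.25
  Practical 83 × 0.22 = 18.26
Sum = 84.58
Bonus points: 84.58 + 1 = 85.58
85.58 is ≥ 66.5 and < 88 → Proficient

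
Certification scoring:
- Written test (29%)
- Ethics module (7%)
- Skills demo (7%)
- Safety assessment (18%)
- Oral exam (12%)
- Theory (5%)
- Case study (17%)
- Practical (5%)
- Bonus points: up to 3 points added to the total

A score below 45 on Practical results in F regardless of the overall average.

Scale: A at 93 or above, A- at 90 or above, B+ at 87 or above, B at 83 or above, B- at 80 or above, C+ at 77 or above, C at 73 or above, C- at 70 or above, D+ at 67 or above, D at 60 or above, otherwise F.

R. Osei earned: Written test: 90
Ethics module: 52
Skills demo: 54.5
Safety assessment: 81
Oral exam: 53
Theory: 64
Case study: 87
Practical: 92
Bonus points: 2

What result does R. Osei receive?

C+

Practical score 92 ≥ 45: minimum met.
Weighted total:
  Written test 90 × 0.29 = 26.1
  Ethics module 52 × 0.07 = 3.64
  Skills demo 54.5 × 0.07 = 3.815
  Safety assessment 81 × 0.18 = 14.58
  Oral exam 53 × 0.12 = 6.36
  Theory 64 × 0.05 = 3.2
  Case study 87 × 0.17 = 14.79
  Practical 92 × 0.05 = 4.6
Sum = 77.085
Bonus points: 77.085 + 2 = 79.085
79.085 is ≥ 77 and < 80 → C+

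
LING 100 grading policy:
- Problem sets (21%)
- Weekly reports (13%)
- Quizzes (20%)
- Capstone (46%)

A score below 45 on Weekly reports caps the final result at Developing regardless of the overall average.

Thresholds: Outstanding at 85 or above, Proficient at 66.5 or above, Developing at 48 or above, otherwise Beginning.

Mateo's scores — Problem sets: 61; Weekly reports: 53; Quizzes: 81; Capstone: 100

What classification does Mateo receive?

Proficient

Weekly reports score 53 ≥ 45: minimum met.
Weighted total:
  Problem sets 61 × 0.21 = 12.81
  Weekly reports 53 × 0.13 = 6.89
  Quizzes 81 × 0.2 = 16.2
  Capstone 100 × 0.46 = 46
Sum = 81.9
81.9 is ≥ 66.5 and < 85 → Proficient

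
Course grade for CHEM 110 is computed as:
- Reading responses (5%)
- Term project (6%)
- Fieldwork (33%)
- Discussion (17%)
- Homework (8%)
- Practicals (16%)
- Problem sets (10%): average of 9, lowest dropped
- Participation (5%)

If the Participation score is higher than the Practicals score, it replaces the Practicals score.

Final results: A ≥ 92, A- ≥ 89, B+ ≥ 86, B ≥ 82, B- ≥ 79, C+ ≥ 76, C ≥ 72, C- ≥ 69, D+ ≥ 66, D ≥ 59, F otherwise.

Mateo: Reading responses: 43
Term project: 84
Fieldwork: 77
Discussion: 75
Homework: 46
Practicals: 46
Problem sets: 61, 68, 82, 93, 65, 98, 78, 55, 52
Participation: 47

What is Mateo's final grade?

Problem sets: drop 52 → average of remaining 8 = 600/8 = 75
Participation (47) > Practicals (46), so Practicals counts as 47.
Weighted total:
  Reading responses 43 × 0.05 = 2.15
  Term project 84 × 0.06 = 5.04
  Fieldwork 77 × 0.33 = 25.41
  Discussion 75 × 0.17 = 12.75
  Homework 46 × 0.08 = 3.68
  Practicals 47 × 0.16 = 7.52
  Problem sets 75 × 0.1 = 7.5
  Participation 47 × 0.05 = 2.35
Sum = 66.4
66.4 is ≥ 66 and < 69 → D+

D+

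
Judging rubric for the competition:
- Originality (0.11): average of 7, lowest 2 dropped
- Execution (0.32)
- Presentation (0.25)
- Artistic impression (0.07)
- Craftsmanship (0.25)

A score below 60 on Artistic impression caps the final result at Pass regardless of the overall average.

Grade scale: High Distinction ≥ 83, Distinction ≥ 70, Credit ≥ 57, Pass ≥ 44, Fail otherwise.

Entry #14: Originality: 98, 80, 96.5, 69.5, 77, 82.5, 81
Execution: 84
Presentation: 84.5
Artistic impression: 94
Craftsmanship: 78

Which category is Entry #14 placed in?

Originality: drop 69.5, 77 → average of remaining 5 = 438/5 = 87.6
Artistic impression score 94 ≥ 60: minimum met.
Weighted total:
  Originality 87.6 × 0.11 = 9.636
  Execution 84 × 0.32 = 26.88
  Presentation 84.5 × 0.25 = 21.125
  Artistic impression 94 × 0.07 = 6.58
  Craftsmanship 78 × 0.25 = 19.5
Sum = 83.721
83.721 ≥ 83 → High Distinction

High Distinction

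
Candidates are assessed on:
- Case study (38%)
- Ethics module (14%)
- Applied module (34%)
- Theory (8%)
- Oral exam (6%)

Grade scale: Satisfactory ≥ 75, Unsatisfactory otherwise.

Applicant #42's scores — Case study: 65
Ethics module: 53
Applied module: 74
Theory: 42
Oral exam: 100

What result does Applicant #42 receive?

Weighted total:
  Case study 65 × 0.38 = 24.7
  Ethics module 53 × 0.14 = 7.42
  Applied module 74 × 0.34 = 25.16
  Theory 42 × 0.08 = 3.36
  Oral exam 100 × 0.06 = 6
Sum = 66.64
66.64 < 75 → Unsatisfactory

Unsatisfactory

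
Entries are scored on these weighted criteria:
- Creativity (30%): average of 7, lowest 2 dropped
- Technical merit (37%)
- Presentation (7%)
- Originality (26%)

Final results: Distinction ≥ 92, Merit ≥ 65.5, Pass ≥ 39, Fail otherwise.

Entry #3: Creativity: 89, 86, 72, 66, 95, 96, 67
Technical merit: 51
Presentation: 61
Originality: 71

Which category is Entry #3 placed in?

Merit

Creativity: drop 66, 67 → average of remaining 5 = 438/5 = 87.6
Weighted total:
  Creativity 87.6 × 0.3 = 26.28
  Technical merit 51 × 0.37 = 18.87
  Presentation 61 × 0.07 = 4.27
  Originality 71 × 0.26 = 18.46
Sum = 67.88
67.88 is ≥ 65.5 and < 92 → Merit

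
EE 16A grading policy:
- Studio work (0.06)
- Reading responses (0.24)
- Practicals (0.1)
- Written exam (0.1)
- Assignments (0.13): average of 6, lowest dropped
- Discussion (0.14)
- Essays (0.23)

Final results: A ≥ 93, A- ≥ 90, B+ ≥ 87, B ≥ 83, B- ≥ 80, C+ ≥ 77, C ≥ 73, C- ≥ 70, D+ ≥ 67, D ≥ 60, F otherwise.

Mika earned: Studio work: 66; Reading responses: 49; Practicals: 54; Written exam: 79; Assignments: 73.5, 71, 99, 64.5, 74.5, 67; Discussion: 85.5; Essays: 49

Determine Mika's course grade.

D

Assignments: drop 64.5 → average of remaining 5 = 385/5 = 77
Weighted total:
  Studio work 66 × 0.06 = 3.96
  Reading responses 49 × 0.24 = 11.76
  Practicals 54 × 0.1 = 5.4
  Written exam 79 × 0.1 = 7.9
  Assignments 77 × 0.13 = 10.01
  Discussion 85.5 × 0.14 = 11.97
  Essays 49 × 0.23 = 11.27
Sum = 62.27
62.27 is ≥ 60 and < 67 → D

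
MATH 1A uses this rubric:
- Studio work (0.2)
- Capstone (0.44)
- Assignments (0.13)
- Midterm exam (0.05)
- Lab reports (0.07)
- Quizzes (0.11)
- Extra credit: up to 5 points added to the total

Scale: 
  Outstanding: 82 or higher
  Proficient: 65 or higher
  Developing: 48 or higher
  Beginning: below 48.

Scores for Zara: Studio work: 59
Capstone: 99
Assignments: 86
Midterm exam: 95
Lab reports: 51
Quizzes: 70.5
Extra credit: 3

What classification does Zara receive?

Outstanding

Weighted total:
  Studio work 59 × 0.2 = 11.8
  Capstone 99 × 0.44 = 43.56
  Assignments 86 × 0.13 = 11.18
  Midterm exam 95 × 0.05 = 4.75
  Lab reports 51 × 0.07 = 3.57
  Quizzes 70.5 × 0.11 = 7.755
Sum = 82.615
Extra credit: 82.615 + 3 = 85.615
85.615 ≥ 82 → Outstanding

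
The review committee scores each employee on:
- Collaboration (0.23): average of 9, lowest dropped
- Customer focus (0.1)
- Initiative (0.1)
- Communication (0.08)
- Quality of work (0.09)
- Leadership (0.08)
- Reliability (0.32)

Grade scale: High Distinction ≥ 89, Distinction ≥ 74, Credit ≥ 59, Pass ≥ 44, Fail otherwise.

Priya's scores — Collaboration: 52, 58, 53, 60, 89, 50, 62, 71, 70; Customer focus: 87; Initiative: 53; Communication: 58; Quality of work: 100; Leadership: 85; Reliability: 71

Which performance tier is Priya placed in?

Credit

Collaboration: drop 50 → average of remaining 8 = 515/8 = 64.375
Weighted total:
  Collaboration 64.375 × 0.23 = 14.80625
  Customer focus 87 × 0.1 = 8.7
  Initiative 53 × 0.1 = 5.3
  Communication 58 × 0.08 = 4.64
  Quality of work 100 × 0.09 = 9
  Leadership 85 × 0.08 = 6.8
  Reliability 71 × 0.32 = 22.72
Sum = 71.96625
71.96625 is ≥ 59 and < 74 → Credit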